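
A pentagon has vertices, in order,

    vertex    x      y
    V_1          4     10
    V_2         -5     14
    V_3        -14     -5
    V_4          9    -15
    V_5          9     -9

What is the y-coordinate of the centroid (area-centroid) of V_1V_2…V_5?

-193/254

Apply the shoelace formula. First the cross-terms c_i = x_i·y_{i+1} − x_{i+1}·y_i:
  106, 221, 255, 54, 126  ⇒  2A = 762, A = 381.
Then Σ (y_i + y_{i+1})·c_i = -1737, so ȳ = -1737 / (6·381) = -193/254.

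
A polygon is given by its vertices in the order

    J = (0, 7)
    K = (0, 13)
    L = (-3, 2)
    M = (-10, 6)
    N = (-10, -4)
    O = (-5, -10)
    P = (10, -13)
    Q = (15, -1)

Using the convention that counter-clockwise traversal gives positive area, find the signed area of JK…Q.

338

Apply the shoelace formula: 2A = Σ (x_i·y_{i+1} − x_{i+1}·y_i), indices taken mod 8.
Σ = (0) + (39) + (2) + (100) + (80) + (165) + (185) + (105) = 676
Signed area = Σ/2 = 338 (positive ⇒ counter-clockwise traversal).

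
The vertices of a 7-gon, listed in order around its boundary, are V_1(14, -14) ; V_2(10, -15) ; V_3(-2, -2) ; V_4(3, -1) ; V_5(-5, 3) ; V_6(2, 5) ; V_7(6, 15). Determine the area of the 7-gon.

216.5

Cross-terms: -70, -50, 8, 4, -31, 0, -294  ⇒  Σ = -433
Area = |Σ|/2 = 216.5.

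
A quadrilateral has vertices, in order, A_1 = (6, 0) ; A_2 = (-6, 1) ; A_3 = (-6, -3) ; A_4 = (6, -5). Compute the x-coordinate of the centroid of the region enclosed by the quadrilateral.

2/9

Apply the surveyor's formula. First the cross-terms c_i = x_i·y_{i+1} − x_{i+1}·y_i:
  6, 24, 48, 30  ⇒  2A = 108, A = 54.
Then Σ (x_i + x_{i+1})·c_i = 72, so x̄ = 72 / (6·54) = 2/9.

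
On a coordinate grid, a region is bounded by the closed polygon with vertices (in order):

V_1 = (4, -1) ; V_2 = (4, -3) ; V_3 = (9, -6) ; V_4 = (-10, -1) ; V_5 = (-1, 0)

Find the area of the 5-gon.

Apply Gauss's area formula: 2A = Σ (x_i·y_{i+1} − x_{i+1}·y_i), indices taken mod 5.
Σ = (-8) + (3) + (-69) + (-1) + (1) = -74
Area = |Σ|/2 = 37.

37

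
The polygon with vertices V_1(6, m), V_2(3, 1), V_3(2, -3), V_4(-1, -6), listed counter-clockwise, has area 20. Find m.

-6

The doubled signed area Σ (x_i y_{i+1} − x_{i+1} y_i) is linear in m.
With m=0 it equals 16; the coefficient of m is -4 (from the two edges through V_1).
So -4·m + 16 = 2·20 = 40 ⇒ m = -6.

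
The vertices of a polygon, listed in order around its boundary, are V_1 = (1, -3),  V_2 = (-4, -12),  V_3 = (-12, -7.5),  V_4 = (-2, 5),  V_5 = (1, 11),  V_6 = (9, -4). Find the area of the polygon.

Σ = (-24) + (-114) + (-75) + (-27) + (-103) + (-23) = -366
Area = |Σ|/2 = 183.

183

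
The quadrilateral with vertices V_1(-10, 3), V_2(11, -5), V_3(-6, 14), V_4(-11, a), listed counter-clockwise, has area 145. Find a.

The doubled signed area Σ (x_i y_{i+1} − x_{i+1} y_i) is linear in a.
With a=0 it equals 262; the coefficient of a is 4 (from the two edges through V_4).
So 4·a + 262 = 2·145 = 290 ⇒ a = 7.

7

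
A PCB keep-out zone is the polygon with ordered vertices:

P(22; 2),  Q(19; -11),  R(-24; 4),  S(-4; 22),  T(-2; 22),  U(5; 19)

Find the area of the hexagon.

Σ = (-280) + (-188) + (-512) + (-44) + (-148) + (-408) = -1580
Area = |Σ|/2 = 790.

790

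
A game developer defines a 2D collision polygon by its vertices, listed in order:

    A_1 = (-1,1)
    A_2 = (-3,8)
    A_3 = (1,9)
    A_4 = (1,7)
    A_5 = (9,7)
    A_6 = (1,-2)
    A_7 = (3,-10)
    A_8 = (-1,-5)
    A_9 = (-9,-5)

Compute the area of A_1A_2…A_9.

Cross-terms: -5, -35, -2, -56, -25, -4, -25, -40, -14  ⇒  Σ = -206
Area = |Σ|/2 = 103.

103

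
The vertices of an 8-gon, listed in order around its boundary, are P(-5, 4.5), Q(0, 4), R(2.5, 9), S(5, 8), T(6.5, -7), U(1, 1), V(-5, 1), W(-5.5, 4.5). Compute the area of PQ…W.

Apply Gauss's area formula: 2A = Σ (x_i·y_{i+1} − x_{i+1}·y_i), indices taken mod 8.
P→Q: (-5)(4) − (0)(4.5) = -20
Q→R: (0)(9) − (2.5)(4) = -10
R→S: (2.5)(8) − (5)(9) = -25
S→T: (5)(-7) − (6.5)(8) = -87
T→U: (6.5)(1) − (1)(-7) = 13.5
U→V: (1)(1) − (-5)(1) = 6
V→W: (-5)(4.5) − (-5.5)(1) = -17
W→P: (-5.5)(4.5) − (-5)(4.5) = -2.25
Σ = -141.75
Area = |Σ|/2 = 70.875.

70.875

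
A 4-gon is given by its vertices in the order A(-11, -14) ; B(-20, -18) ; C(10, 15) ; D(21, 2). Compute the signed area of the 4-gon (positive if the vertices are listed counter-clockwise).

Apply the shoelace (surveyor's) formula: 2A = Σ (x_i·y_{i+1} − x_{i+1}·y_i), indices taken mod 4.
Σ = (-82) + (-120) + (-295) + (-272) = -769
Signed area = Σ/2 = -384.5 (negative ⇒ clockwise traversal).

-384.5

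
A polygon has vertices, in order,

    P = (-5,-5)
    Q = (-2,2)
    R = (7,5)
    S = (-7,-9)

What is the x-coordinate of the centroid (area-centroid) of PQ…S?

-70/123

Apply the shoelace (surveyor's) formula. First the cross-terms c_i = x_i·y_{i+1} − x_{i+1}·y_i:
  -20, -24, -28, -10  ⇒  2A = -82, A = -41.
Then Σ (x_i + x_{i+1})·c_i = 140, so x̄ = 140 / (6·(-41)) = -70/123.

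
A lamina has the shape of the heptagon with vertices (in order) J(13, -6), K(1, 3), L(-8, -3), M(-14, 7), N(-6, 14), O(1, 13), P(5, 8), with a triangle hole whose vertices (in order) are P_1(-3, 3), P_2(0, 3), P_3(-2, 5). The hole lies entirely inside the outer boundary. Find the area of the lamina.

Outer boundary:
Apply the surveyor's formula: 2A = Σ (x_i·y_{i+1} − x_{i+1}·y_i), indices taken mod 7.
Σ = (45) + (21) + (-98) + (-154) + (-92) + (-57) + (-134) = -469
Area = |Σ|/2 = 234.5.
Hole:
Apply the shoelace (surveyor's) formula: 2A = Σ (x_i·y_{i+1} − x_{i+1}·y_i), indices taken mod 3.
Σ = (-9) + (6) + (9) = 6
Area = |Σ|/2 = 3.
Net area = 234.5 − 3 = 231.5.

231.5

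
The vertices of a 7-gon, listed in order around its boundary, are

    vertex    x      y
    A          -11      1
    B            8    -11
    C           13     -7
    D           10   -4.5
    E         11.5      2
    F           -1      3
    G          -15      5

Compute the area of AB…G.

199.875

Apply the shoelace (surveyor's) formula: 2A = Σ (x_i·y_{i+1} − x_{i+1}·y_i), indices taken mod 7.
Σ = (113) + (87) + (11.5) + (71.75) + (36.5) + (40) + (40) = 399.75
Area = |Σ|/2 = 199.875.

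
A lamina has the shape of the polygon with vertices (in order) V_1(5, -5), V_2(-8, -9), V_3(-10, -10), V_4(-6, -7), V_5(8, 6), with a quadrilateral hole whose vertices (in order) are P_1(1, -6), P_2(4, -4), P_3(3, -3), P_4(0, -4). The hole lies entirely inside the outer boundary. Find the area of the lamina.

Outer boundary:
Σ = (-85) + (-10) + (10) + (20) + (-70) = -135
Area = |Σ|/2 = 67.5.
Hole:
Apply the surveyor's formula: 2A = Σ (x_i·y_{i+1} − x_{i+1}·y_i), indices taken mod 4.
Σ = (20) + (0) + (-12) + (4) = 12
Area = |Σ|/2 = 6.
Net area = 67.5 − 6 = 61.5.

61.5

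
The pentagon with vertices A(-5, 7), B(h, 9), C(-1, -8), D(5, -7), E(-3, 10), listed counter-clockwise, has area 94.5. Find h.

-8

The doubled signed area Σ (x_i y_{i+1} − x_{i+1} y_i) is linear in h.
With h=0 it equals 69; the coefficient of h is -15 (from the two edges through B).
So -15·h + 69 = 2·94.5 = 189 ⇒ h = -8.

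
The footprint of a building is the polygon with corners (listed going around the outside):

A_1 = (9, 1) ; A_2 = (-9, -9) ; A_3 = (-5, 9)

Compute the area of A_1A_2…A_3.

Apply the surveyor's formula: 2A = Σ (x_i·y_{i+1} − x_{i+1}·y_i), indices taken mod 3.
A_1→A_2: (9)(-9) − (-9)(1) = -72
A_2→A_3: (-9)(9) − (-5)(-9) = -126
A_3→A_1: (-5)(1) − (9)(9) = -86
Σ = -284
Area = |Σ|/2 = 142.

142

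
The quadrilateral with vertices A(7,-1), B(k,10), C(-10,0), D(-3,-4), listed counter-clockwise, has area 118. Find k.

-5

The doubled signed area Σ (x_i y_{i+1} − x_{i+1} y_i) is linear in k.
With k=0 it equals 241; the coefficient of k is 1 (from the two edges through B).
So 1·k + 241 = 2·118 = 236 ⇒ k = -5.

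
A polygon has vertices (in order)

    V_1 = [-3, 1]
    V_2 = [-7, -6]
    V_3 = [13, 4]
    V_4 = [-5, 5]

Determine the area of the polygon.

85

Apply Gauss's area formula: 2A = Σ (x_i·y_{i+1} − x_{i+1}·y_i), indices taken mod 4.
V_1→V_2: (-3)(-6) − (-7)(1) = 25
V_2→V_3: (-7)(4) − (13)(-6) = 50
V_3→V_4: (13)(5) − (-5)(4) = 85
V_4→V_1: (-5)(1) − (-3)(5) = 10
Σ = 170
Area = |Σ|/2 = 85.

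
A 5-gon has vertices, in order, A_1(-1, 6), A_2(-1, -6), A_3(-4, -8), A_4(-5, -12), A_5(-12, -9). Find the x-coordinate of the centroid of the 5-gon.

-170/33

Apply the surveyor's formula. First the cross-terms c_i = x_i·y_{i+1} − x_{i+1}·y_i:
  12, -16, 8, -99, -81  ⇒  2A = -176, A = -88.
Then Σ (x_i + x_{i+1})·c_i = 2720, so x̄ = 2720 / (6·(-88)) = -170/33.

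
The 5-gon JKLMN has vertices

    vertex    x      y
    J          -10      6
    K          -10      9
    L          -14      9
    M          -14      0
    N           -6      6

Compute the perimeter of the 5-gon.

30

|JK| = √((0)² + (3)²) = √9 = 3
|KL| = √((-4)² + (0)²) = √16 = 4
|LM| = √((0)² + (-9)²) = √81 = 9
|MN| = √((8)² + (6)²) = √100 = 10
|NJ| = √((-4)² + (0)²) = √16 = 4
Perimeter = 3 + 4 + 9 + 10 + 4 = 30.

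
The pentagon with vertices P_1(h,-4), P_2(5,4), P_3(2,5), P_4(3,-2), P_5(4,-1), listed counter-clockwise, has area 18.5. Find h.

The doubled signed area Σ (x_i y_{i+1} − x_{i+1} y_i) is linear in h.
With h=0 it equals 7; the coefficient of h is 5 (from the two edges through P_1).
So 5·h + 7 = 2·18.5 = 37 ⇒ h = 6.

6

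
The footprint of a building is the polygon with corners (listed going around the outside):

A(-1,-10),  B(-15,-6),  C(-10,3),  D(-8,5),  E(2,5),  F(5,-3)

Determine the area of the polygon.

Σ = (-144) + (-105) + (-26) + (-50) + (-31) + (-53) = -409
Area = |Σ|/2 = 204.5.

204.5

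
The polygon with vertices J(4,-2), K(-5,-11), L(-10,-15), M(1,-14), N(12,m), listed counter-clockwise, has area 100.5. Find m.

Write out the shoelace sum; only the two edges meeting at N involve m:
2·Area = [(1·m − 12·(-14)) + (12·(-2) − 4·m)] + 66
       = -3·m + 210 = 201
⇒ m = 3.

3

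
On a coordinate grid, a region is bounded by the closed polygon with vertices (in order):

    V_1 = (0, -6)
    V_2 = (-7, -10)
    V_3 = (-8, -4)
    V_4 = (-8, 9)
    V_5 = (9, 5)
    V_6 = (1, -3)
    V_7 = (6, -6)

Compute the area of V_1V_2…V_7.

V_1→V_2: (0)(-10) − (-7)(-6) = -42
V_2→V_3: (-7)(-4) − (-8)(-10) = -52
V_3→V_4: (-8)(9) − (-8)(-4) = -104
V_4→V_5: (-8)(5) − (9)(9) = -121
V_5→V_6: (9)(-3) − (1)(5) = -32
V_6→V_7: (1)(-6) − (6)(-3) = 12
V_7→V_1: (6)(-6) − (0)(-6) = -36
Σ = -375
Area = |Σ|/2 = 187.5.

187.5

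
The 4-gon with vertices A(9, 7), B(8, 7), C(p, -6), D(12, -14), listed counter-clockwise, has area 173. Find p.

Write out the shoelace sum; only the two edges meeting at C involve p:
2·Area = [(8·(-6) − p·7) + (p·(-14) − 12·(-6))] + 217
       = -21·p + 241 = 346
⇒ p = -5.

-5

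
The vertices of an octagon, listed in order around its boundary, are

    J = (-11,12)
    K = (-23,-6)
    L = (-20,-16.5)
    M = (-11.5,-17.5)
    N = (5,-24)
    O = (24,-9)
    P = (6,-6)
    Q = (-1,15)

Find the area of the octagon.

901.625

Apply the shoelace formula: 2A = Σ (x_i·y_{i+1} − x_{i+1}·y_i), indices taken mod 8.
Cross-terms: 342, 259.5, 160.25, 363.5, 531, -90, 84, 153  ⇒  Σ = 1803.25
Area = |Σ|/2 = 901.625.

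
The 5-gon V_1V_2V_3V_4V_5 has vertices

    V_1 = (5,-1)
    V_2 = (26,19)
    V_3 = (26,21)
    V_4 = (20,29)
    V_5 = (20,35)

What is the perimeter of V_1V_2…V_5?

|V_1V_2| = √((21)² + (20)²) = √841 = 29
|V_2V_3| = √((0)² + (2)²) = √4 = 2
|V_3V_4| = √((-6)² + (8)²) = √100 = 10
|V_4V_5| = √((0)² + (6)²) = √36 = 6
|V_5V_1| = √((-15)² + (-36)²) = √1521 = 39
Perimeter = 29 + 2 + 10 + 6 + 39 = 86.

86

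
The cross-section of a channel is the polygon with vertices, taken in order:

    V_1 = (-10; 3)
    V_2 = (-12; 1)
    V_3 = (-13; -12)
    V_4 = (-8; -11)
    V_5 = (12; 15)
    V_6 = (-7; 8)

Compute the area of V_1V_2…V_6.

Apply Gauss's area formula: 2A = Σ (x_i·y_{i+1} − x_{i+1}·y_i), indices taken mod 6.
Σ = (26) + (157) + (47) + (12) + (201) + (59) = 502
Area = |Σ|/2 = 251.

251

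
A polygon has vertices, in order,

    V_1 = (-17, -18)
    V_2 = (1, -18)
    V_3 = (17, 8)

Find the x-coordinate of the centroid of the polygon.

Apply the surveyor's formula. First the cross-terms c_i = x_i·y_{i+1} − x_{i+1}·y_i:
  324, 314, -170  ⇒  2A = 468, A = 234.
Then Σ (x_i + x_{i+1})·c_i = 468, so x̄ = 468 / (6·234) = 1/3.

1/3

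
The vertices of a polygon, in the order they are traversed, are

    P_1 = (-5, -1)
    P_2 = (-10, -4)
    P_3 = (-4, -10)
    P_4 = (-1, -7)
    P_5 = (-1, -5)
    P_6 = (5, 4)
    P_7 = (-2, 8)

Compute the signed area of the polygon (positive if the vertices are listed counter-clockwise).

110.5

Apply the surveyor's formula: 2A = Σ (x_i·y_{i+1} − x_{i+1}·y_i), indices taken mod 7.
Cross-terms: 10, 84, 18, -2, 21, 48, 42  ⇒  Σ = 221
Signed area = Σ/2 = 110.5 (positive ⇒ counter-clockwise traversal).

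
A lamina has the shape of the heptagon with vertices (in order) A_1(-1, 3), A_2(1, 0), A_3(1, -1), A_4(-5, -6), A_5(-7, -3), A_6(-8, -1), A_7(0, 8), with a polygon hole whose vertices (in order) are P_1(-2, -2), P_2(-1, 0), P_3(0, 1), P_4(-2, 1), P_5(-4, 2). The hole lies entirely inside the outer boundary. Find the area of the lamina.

52

Outer boundary:
Σ = (-3) + (-1) + (-11) + (-27) + (-17) + (-64) + (8) = -115
Area = |Σ|/2 = 57.5.
Hole:
Apply the shoelace (surveyor's) formula: 2A = Σ (x_i·y_{i+1} − x_{i+1}·y_i), indices taken mod 5.
Σ = (-2) + (-1) + (2) + (0) + (12) = 11
Area = |Σ|/2 = 5.5.
Net area = 57.5 − 5.5 = 52.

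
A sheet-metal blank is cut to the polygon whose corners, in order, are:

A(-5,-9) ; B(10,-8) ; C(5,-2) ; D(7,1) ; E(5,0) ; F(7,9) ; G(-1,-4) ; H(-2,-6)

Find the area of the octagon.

Apply the shoelace (surveyor's) formula: 2A = Σ (x_i·y_{i+1} − x_{i+1}·y_i), indices taken mod 8.
Σ = (130) + (20) + (19) + (-5) + (45) + (-19) + (-2) + (-12) = 176
Area = |Σ|/2 = 88.

88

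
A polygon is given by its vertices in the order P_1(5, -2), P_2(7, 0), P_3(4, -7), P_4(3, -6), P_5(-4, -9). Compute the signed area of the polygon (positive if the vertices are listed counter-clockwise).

Σ = (14) + (-49) + (-3) + (-51) + (53) = -36
Signed area = Σ/2 = -18 (negative ⇒ clockwise traversal).

-18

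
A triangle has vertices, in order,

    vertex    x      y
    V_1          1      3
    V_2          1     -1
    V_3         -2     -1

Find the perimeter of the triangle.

|V_1V_2| = √((0)² + (-4)²) = √16 = 4
|V_2V_3| = √((-3)² + (0)²) = √9 = 3
|V_3V_1| = √((3)² + (4)²) = √25 = 5
Perimeter = 4 + 3 + 5 = 12.

12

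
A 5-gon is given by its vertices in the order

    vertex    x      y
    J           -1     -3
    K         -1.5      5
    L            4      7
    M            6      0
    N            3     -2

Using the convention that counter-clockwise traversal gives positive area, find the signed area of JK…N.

Cross-terms: -9.5, -30.5, -42, -12, -11  ⇒  Σ = -105
Signed area = Σ/2 = -52.5 (negative ⇒ clockwise traversal).

-52.5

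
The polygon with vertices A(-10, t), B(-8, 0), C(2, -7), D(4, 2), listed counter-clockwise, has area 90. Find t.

6

The doubled signed area Σ (x_i y_{i+1} − x_{i+1} y_i) is linear in t.
With t=0 it equals 108; the coefficient of t is 12 (from the two edges through A).
So 12·t + 108 = 2·90 = 180 ⇒ t = 6.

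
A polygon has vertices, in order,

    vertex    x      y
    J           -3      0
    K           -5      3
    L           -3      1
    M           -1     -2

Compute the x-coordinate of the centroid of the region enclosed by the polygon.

-3

Apply the shoelace formula. First the cross-terms c_i = x_i·y_{i+1} − x_{i+1}·y_i:
  -9, 4, 7, -6  ⇒  2A = -4, A = -2.
Then Σ (x_i + x_{i+1})·c_i = 36, so x̄ = 36 / (6·(-2)) = -3.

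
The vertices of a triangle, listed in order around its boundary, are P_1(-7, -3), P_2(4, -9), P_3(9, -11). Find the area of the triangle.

4

Apply Gauss's area formula: 2A = Σ (x_i·y_{i+1} − x_{i+1}·y_i), indices taken mod 3.
Σ = (75) + (37) + (-104) = 8
Area = |Σ|/2 = 4.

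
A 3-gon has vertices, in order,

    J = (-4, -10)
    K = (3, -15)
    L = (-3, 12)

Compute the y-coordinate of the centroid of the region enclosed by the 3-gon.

-13/3

Apply the surveyor's formula. First the cross-terms c_i = x_i·y_{i+1} − x_{i+1}·y_i:
  90, -9, 78  ⇒  2A = 159, A = 79.5.
Then Σ (y_i + y_{i+1})·c_i = -2067, so ȳ = -2067 / (6·79.5) = -13/3.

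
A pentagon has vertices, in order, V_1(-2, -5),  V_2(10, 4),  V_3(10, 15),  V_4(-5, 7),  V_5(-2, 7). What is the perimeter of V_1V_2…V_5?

58

|V_1V_2| = √((12)² + (9)²) = √225 = 15
|V_2V_3| = √((0)² + (11)²) = √121 = 11
|V_3V_4| = √((-15)² + (-8)²) = √289 = 17
|V_4V_5| = √((3)² + (0)²) = √9 = 3
|V_5V_1| = √((0)² + (-12)²) = √144 = 12
Perimeter = 15 + 11 + 17 + 3 + 12 = 58.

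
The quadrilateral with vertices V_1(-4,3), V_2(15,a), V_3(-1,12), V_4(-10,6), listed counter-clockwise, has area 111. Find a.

7

Write out the shoelace sum; only the two edges meeting at V_2 involve a:
2·Area = [((-4)·a − 15·3) + (15·12 − (-1)·a)] + 108
       = -3·a + 243 = 222
⇒ a = 7.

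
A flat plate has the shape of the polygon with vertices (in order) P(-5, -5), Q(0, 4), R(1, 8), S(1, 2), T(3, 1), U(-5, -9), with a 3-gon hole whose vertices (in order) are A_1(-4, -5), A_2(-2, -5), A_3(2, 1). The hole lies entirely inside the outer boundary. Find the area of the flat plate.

Outer boundary:
Σ = (-20) + (-4) + (-6) + (-5) + (-22) + (-20) = -77
Area = |Σ|/2 = 38.5.
Hole:
Cross-terms: 10, 8, -6  ⇒  Σ = 12
Area = |Σ|/2 = 6.
Net area = 38.5 − 6 = 32.5.

32.5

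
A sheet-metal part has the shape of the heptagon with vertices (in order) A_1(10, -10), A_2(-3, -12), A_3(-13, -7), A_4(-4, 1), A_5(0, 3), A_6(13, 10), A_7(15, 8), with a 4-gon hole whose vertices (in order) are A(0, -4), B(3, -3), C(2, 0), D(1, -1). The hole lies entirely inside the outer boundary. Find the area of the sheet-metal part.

320.5

Outer boundary:
Σ = (-150) + (-135) + (-41) + (-12) + (-39) + (-46) + (-230) = -653
Area = |Σ|/2 = 326.5.
Hole:
Apply the surveyor's formula: 2A = Σ (x_i·y_{i+1} − x_{i+1}·y_i), indices taken mod 4.
Cross-terms: 12, 6, -2, -4  ⇒  Σ = 12
Area = |Σ|/2 = 6.
Net area = 326.5 − 6 = 320.5.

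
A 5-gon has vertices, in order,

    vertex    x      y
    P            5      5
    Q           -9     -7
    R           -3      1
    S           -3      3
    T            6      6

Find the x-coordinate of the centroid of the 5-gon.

-4/3

Apply the surveyor's formula. First the cross-terms c_i = x_i·y_{i+1} − x_{i+1}·y_i:
  10, -30, -6, -36, 0  ⇒  2A = -62, A = -31.
Then Σ (x_i + x_{i+1})·c_i = 248, so x̄ = 248 / (6·(-31)) = -4/3.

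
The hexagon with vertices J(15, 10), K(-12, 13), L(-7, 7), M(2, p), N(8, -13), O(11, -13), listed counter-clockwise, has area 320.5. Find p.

-1

Write out the shoelace sum; only the two edges meeting at M involve p:
2·Area = [((-7)·p − 2·7) + (2·(-13) − 8·p)] + 666
       = -15·p + 626 = 641
⇒ p = -1.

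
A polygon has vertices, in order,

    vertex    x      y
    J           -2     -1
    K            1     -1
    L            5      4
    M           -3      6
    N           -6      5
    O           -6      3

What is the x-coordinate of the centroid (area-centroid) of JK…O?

Apply the shoelace (surveyor's) formula. First the cross-terms c_i = x_i·y_{i+1} − x_{i+1}·y_i:
  3, 9, 42, 21, 12, 12  ⇒  2A = 99, A = 49.5.
Then Σ (x_i + x_{i+1})·c_i = -294, so x̄ = -294 / (6·49.5) = -98/99.

-98/99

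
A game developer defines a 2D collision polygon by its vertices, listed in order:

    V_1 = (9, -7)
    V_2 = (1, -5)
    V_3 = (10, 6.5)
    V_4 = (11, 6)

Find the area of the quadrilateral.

62

Apply the surveyor's formula: 2A = Σ (x_i·y_{i+1} − x_{i+1}·y_i), indices taken mod 4.
Σ = (-38) + (56.5) + (-11.5) + (-131) = -124
Area = |Σ|/2 = 62.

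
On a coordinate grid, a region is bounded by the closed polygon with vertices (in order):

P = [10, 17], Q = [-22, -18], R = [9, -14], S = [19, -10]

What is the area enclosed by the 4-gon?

631.5

Apply the shoelace formula: 2A = Σ (x_i·y_{i+1} − x_{i+1}·y_i), indices taken mod 4.
Cross-terms: 194, 470, 176, 423  ⇒  Σ = 1263
Area = |Σ|/2 = 631.5.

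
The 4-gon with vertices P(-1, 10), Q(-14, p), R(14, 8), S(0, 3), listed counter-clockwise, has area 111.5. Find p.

-10

Write out the shoelace sum; only the two edges meeting at Q involve p:
2·Area = [((-1)·p − (-14)·10) + ((-14)·8 − 14·p)] + 45
       = -15·p + 73 = 223
⇒ p = -10.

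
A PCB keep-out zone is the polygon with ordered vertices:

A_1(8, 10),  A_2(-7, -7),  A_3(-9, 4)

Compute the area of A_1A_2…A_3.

99.5

Apply the shoelace formula: 2A = Σ (x_i·y_{i+1} − x_{i+1}·y_i), indices taken mod 3.
A_1→A_2: (8)(-7) − (-7)(10) = 14
A_2→A_3: (-7)(4) − (-9)(-7) = -91
A_3→A_1: (-9)(10) − (8)(4) = -122
Σ = -199
Area = |Σ|/2 = 99.5.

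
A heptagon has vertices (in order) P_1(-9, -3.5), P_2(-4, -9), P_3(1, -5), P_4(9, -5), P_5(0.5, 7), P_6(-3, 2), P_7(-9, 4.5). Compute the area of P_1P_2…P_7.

P_1→P_2: (-9)(-9) − (-4)(-3.5) = 67
P_2→P_3: (-4)(-5) − (1)(-9) = 29
P_3→P_4: (1)(-5) − (9)(-5) = 40
P_4→P_5: (9)(7) − (0.5)(-5) = 65.5
P_5→P_6: (0.5)(2) − (-3)(7) = 22
P_6→P_7: (-3)(4.5) − (-9)(2) = 4.5
P_7→P_1: (-9)(-3.5) − (-9)(4.5) = 72
Σ = 300
Area = |Σ|/2 = 150.

150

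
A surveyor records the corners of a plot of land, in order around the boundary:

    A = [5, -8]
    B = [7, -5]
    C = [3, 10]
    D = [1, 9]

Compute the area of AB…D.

Apply the shoelace formula: 2A = Σ (x_i·y_{i+1} − x_{i+1}·y_i), indices taken mod 4.
Σ = (31) + (85) + (17) + (-53) = 80
Area = |Σ|/2 = 40.

40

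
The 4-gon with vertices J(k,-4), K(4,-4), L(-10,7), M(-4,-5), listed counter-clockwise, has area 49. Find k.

0

The doubled signed area Σ (x_i y_{i+1} − x_{i+1} y_i) is linear in k.
With k=0 it equals 98; the coefficient of k is 1 (from the two edges through J).
So 1·k + 98 = 2·49 = 98 ⇒ k = 0.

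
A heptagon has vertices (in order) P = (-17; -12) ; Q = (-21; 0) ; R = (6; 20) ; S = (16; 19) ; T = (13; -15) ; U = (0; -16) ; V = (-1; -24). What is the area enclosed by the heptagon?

Apply Gauss's area formula: 2A = Σ (x_i·y_{i+1} − x_{i+1}·y_i), indices taken mod 7.
Σ = (-252) + (-420) + (-206) + (-487) + (-208) + (-16) + (-396) = -1985
Area = |Σ|/2 = 992.5.

992.5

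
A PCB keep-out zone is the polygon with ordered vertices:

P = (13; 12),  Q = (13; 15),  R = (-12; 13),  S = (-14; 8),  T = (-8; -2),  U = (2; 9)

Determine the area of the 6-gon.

202.5

Cross-terms: 39, 349, 86, 92, -68, -93  ⇒  Σ = 405
Area = |Σ|/2 = 202.5.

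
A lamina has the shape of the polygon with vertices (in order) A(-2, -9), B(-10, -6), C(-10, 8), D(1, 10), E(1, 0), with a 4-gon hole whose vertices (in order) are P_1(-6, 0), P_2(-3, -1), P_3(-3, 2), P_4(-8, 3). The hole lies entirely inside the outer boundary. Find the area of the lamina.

Outer boundary:
Apply the shoelace (surveyor's) formula: 2A = Σ (x_i·y_{i+1} − x_{i+1}·y_i), indices taken mod 5.
A→B: (-2)(-6) − (-10)(-9) = -78
B→C: (-10)(8) − (-10)(-6) = -140
C→D: (-10)(10) − (1)(8) = -108
D→E: (1)(0) − (1)(10) = -10
E→A: (1)(-9) − (-2)(0) = -9
Σ = -345
Area = |Σ|/2 = 172.5.
Hole:
Apply Gauss's area formula: 2A = Σ (x_i·y_{i+1} − x_{i+1}·y_i), indices taken mod 4.
P_1→P_2: (-6)(-1) − (-3)(0) = 6
P_2→P_3: (-3)(2) − (-3)(-1) = -9
P_3→P_4: (-3)(3) − (-8)(2) = 7
P_4→P_1: (-8)(0) − (-6)(3) = 18
Σ = 22
Area = |Σ|/2 = 11.
Net area = 172.5 − 11 = 161.5.

161.5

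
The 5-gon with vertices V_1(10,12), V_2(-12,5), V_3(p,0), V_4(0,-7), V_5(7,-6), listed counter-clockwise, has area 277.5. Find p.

The doubled signed area Σ (x_i y_{i+1} − x_{i+1} y_i) is linear in p.
With p=0 it equals 387; the coefficient of p is -12 (from the two edges through V_3).
So -12·p + 387 = 2·277.5 = 555 ⇒ p = -14.

-14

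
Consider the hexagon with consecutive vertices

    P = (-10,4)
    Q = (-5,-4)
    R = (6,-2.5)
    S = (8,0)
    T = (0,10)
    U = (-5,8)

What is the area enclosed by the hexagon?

Σ = (60) + (36.5) + (20) + (80) + (50) + (60) = 306.5
Area = |Σ|/2 = 153.25.

153.25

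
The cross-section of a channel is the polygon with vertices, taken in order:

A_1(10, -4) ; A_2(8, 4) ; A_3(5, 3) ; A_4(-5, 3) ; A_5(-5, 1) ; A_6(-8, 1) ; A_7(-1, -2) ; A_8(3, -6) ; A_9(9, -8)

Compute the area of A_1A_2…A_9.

111

Apply the shoelace (surveyor's) formula: 2A = Σ (x_i·y_{i+1} − x_{i+1}·y_i), indices taken mod 9.
A_1→A_2: (10)(4) − (8)(-4) = 72
A_2→A_3: (8)(3) − (5)(4) = 4
A_3→A_4: (5)(3) − (-5)(3) = 30
A_4→A_5: (-5)(1) − (-5)(3) = 10
A_5→A_6: (-5)(1) − (-8)(1) = 3
A_6→A_7: (-8)(-2) − (-1)(1) = 17
A_7→A_8: (-1)(-6) − (3)(-2) = 12
A_8→A_9: (3)(-8) − (9)(-6) = 30
A_9→A_1: (9)(-4) − (10)(-8) = 44
Σ = 222
Area = |Σ|/2 = 111.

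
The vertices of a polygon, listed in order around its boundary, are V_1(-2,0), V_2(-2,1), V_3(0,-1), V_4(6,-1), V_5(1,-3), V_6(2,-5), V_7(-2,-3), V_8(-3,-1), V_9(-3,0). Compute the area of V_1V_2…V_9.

18

Apply the shoelace (surveyor's) formula: 2A = Σ (x_i·y_{i+1} − x_{i+1}·y_i), indices taken mod 9.
Cross-terms: -2, 2, 6, -17, 1, -16, -7, -3, 0  ⇒  Σ = -36
Area = |Σ|/2 = 18.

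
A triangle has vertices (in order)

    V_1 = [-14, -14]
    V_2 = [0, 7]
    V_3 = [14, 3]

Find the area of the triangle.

Cross-terms: -98, -98, -154  ⇒  Σ = -350
Area = |Σ|/2 = 175.

175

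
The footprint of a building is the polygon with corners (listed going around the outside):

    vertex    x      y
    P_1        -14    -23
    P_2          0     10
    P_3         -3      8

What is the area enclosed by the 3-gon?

Apply the shoelace (surveyor's) formula: 2A = Σ (x_i·y_{i+1} − x_{i+1}·y_i), indices taken mod 3.
P_1→P_2: (-14)(10) − (0)(-23) = -140
P_2→P_3: (0)(8) − (-3)(10) = 30
P_3→P_1: (-3)(-23) − (-14)(8) = 181
Σ = 71
Area = |Σ|/2 = 35.5.

35.5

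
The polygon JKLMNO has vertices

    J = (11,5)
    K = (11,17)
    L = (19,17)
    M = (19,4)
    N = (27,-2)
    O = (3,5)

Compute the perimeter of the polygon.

|JK| = √((0)² + (12)²) = √144 = 12
|KL| = √((8)² + (0)²) = √64 = 8
|LM| = √((0)² + (-13)²) = √169 = 13
|MN| = √((8)² + (-6)²) = √100 = 10
|NO| = √((-24)² + (7)²) = √625 = 25
|OJ| = √((8)² + (0)²) = √64 = 8
Perimeter = 12 + 8 + 13 + 10 + 25 + 8 = 76.

76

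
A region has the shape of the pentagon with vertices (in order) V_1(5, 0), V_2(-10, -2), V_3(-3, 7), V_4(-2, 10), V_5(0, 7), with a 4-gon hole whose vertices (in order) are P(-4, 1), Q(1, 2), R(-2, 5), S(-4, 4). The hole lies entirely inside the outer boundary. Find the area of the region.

Outer boundary:
V_1→V_2: (5)(-2) − (-10)(0) = -10
V_2→V_3: (-10)(7) − (-3)(-2) = -76
V_3→V_4: (-3)(10) − (-2)(7) = -16
V_4→V_5: (-2)(7) − (0)(10) = -14
V_5→V_1: (0)(0) − (5)(7) = -35
Σ = -151
Area = |Σ|/2 = 75.5.
Hole:
Cross-terms: -9, 9, 12, 12  ⇒  Σ = 24
Area = |Σ|/2 = 12.
Net area = 75.5 − 12 = 63.5.

63.5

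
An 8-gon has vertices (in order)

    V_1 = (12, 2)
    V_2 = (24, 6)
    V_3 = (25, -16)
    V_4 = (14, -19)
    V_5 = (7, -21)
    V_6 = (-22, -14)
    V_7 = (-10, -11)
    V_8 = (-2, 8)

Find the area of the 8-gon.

Cross-terms: 24, -534, -251, -161, -560, 102, -102, -100  ⇒  Σ = -1582
Area = |Σ|/2 = 791.

791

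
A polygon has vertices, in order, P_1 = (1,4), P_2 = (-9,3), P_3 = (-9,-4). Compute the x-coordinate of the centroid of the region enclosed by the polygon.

-17/3

Apply the shoelace formula. First the cross-terms c_i = x_i·y_{i+1} − x_{i+1}·y_i:
  39, 63, -32  ⇒  2A = 70, A = 35.
Then Σ (x_i + x_{i+1})·c_i = -1190, so x̄ = -1190 / (6·35) = -17/3.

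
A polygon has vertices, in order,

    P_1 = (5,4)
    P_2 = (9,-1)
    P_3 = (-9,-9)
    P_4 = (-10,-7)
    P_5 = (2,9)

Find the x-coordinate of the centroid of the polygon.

-96/271

Apply the shoelace (surveyor's) formula. First the cross-terms c_i = x_i·y_{i+1} − x_{i+1}·y_i:
  -41, -90, -27, -76, -37  ⇒  2A = -271, A = -135.5.
Then Σ (x_i + x_{i+1})·c_i = 288, so x̄ = 288 / (6·(-135.5)) = -96/271.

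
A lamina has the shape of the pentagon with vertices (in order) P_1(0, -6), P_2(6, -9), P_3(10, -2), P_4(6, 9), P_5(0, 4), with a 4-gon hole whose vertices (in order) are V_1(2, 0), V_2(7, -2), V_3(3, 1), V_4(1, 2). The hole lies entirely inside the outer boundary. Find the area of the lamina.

115

Outer boundary:
Apply the shoelace formula: 2A = Σ (x_i·y_{i+1} − x_{i+1}·y_i), indices taken mod 5.
Σ = (36) + (78) + (102) + (24) + (0) = 240
Area = |Σ|/2 = 120.
Hole:
Cross-terms: -4, 13, 5, -4  ⇒  Σ = 10
Area = |Σ|/2 = 5.
Net area = 120 − 5 = 115.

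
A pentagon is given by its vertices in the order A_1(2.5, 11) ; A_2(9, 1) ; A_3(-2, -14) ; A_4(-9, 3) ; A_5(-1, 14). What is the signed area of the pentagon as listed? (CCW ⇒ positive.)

Σ = (-96.5) + (-124) + (-132) + (-123) + (-46) = -521.5
Signed area = Σ/2 = -260.75 (negative ⇒ clockwise traversal).

-260.75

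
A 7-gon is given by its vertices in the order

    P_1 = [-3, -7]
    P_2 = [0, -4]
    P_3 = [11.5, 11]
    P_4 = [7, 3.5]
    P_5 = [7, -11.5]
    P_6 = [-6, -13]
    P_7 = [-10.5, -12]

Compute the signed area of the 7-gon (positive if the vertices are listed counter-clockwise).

-135.375

Apply the shoelace formula: 2A = Σ (x_i·y_{i+1} − x_{i+1}·y_i), indices taken mod 7.
Cross-terms: 12, 46, -36.75, -105, -160, -64.5, 37.5  ⇒  Σ = -270.75
Signed area = Σ/2 = -135.375 (negative ⇒ clockwise traversal).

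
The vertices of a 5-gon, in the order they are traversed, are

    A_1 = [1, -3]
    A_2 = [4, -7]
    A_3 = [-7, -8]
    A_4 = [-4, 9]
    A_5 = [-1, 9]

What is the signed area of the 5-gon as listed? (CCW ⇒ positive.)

Cross-terms: 5, -81, -95, -27, -6  ⇒  Σ = -204
Signed area = Σ/2 = -102 (negative ⇒ clockwise traversal).

-102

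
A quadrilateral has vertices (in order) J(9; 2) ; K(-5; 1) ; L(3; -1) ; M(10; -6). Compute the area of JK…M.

Apply the surveyor's formula: 2A = Σ (x_i·y_{i+1} − x_{i+1}·y_i), indices taken mod 4.
J→K: (9)(1) − (-5)(2) = 19
K→L: (-5)(-1) − (3)(1) = 2
L→M: (3)(-6) − (10)(-1) = -8
M→J: (10)(2) − (9)(-6) = 74
Σ = 87
Area = |Σ|/2 = 43.5.

43.5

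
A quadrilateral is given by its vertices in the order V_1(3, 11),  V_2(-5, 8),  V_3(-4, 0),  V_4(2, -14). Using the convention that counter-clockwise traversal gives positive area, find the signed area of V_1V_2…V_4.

Apply the surveyor's formula: 2A = Σ (x_i·y_{i+1} − x_{i+1}·y_i), indices taken mod 4.
Cross-terms: 79, 32, 56, 64  ⇒  Σ = 231
Signed area = Σ/2 = 115.5 (positive ⇒ counter-clockwise traversal).

115.5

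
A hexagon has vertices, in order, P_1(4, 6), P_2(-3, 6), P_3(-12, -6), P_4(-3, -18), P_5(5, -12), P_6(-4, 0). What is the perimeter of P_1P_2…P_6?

|P_1P_2| = √((-7)² + (0)²) = √49 = 7
|P_2P_3| = √((-9)² + (-12)²) = √225 = 15
|P_3P_4| = √((9)² + (-12)²) = √225 = 15
|P_4P_5| = √((8)² + (6)²) = √100 = 10
|P_5P_6| = √((-9)² + (12)²) = √225 = 15
|P_6P_1| = √((8)² + (6)²) = √100 = 10
Perimeter = 7 + 15 + 15 + 10 + 15 + 10 = 72.

72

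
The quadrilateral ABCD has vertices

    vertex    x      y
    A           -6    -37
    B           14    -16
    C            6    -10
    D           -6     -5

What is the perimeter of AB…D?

|AB| = √((20)² + (21)²) = √841 = 29
|BC| = √((-8)² + (6)²) = √100 = 10
|CD| = √((-12)² + (5)²) = √169 = 13
|DA| = √((0)² + (-32)²) = √1024 = 32
Perimeter = 29 + 10 + 13 + 32 = 84.

84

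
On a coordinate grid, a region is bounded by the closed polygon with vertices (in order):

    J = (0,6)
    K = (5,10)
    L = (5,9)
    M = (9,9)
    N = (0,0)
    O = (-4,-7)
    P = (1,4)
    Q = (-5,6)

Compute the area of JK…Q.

42

Apply Gauss's area formula: 2A = Σ (x_i·y_{i+1} − x_{i+1}·y_i), indices taken mod 8.
Σ = (-30) + (-5) + (-36) + (0) + (0) + (-9) + (26) + (-30) = -84
Area = |Σ|/2 = 42.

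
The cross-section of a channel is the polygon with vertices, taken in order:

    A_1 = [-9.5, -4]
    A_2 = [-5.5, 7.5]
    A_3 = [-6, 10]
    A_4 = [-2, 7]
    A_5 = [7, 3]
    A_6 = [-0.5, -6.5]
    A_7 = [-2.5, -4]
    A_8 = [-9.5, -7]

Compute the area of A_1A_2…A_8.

Σ = (-93.25) + (-10) + (-22) + (-55) + (-44) + (-14.25) + (-20.5) + (-28.5) = -287.5
Area = |Σ|/2 = 143.75.

143.75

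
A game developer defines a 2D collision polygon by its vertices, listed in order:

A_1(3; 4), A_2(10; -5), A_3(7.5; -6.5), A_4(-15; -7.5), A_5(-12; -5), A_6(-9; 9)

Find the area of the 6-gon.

233.625

Apply the shoelace formula: 2A = Σ (x_i·y_{i+1} − x_{i+1}·y_i), indices taken mod 6.
Σ = (-55) + (-27.5) + (-153.75) + (-15) + (-153) + (-63) = -467.25
Area = |Σ|/2 = 233.625.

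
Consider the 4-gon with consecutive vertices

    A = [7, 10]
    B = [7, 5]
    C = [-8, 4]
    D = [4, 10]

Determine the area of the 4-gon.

Apply the shoelace formula: 2A = Σ (x_i·y_{i+1} − x_{i+1}·y_i), indices taken mod 4.
Σ = (-35) + (68) + (-96) + (-30) = -93
Area = |Σ|/2 = 46.5.

46.5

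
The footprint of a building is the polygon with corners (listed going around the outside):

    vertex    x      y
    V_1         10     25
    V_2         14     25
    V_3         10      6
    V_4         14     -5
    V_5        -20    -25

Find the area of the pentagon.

Apply Gauss's area formula: 2A = Σ (x_i·y_{i+1} − x_{i+1}·y_i), indices taken mod 5.
Σ = (-100) + (-166) + (-134) + (-450) + (-250) = -1100
Area = |Σ|/2 = 550.

550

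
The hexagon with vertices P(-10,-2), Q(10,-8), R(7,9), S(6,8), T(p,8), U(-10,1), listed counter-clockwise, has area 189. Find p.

Write out the shoelace sum; only the two edges meeting at T involve p:
2·Area = [(6·8 − p·8) + (p·1 − (-10)·8)] + 278
       = -7·p + 406 = 378
⇒ p = 4.

4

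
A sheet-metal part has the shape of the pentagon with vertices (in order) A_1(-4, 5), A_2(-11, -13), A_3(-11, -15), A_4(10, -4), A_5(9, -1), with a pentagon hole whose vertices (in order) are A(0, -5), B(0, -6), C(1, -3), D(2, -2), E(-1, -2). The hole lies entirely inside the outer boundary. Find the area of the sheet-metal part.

Outer boundary:
Apply the surveyor's formula: 2A = Σ (x_i·y_{i+1} − x_{i+1}·y_i), indices taken mod 5.
A_1→A_2: (-4)(-13) − (-11)(5) = 107
A_2→A_3: (-11)(-15) − (-11)(-13) = 22
A_3→A_4: (-11)(-4) − (10)(-15) = 194
A_4→A_5: (10)(-1) − (9)(-4) = 26
A_5→A_1: (9)(5) − (-4)(-1) = 41
Σ = 390
Area = |Σ|/2 = 195.
Hole:
Apply the surveyor's formula: 2A = Σ (x_i·y_{i+1} − x_{i+1}·y_i), indices taken mod 5.
Cross-terms: 0, 6, 4, -6, 5  ⇒  Σ = 9
Area = |Σ|/2 = 4.5.
Net area = 195 − 4.5 = 190.5.

190.5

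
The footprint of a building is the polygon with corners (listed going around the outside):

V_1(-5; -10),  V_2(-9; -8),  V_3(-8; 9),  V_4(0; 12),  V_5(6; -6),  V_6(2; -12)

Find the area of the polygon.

251.5

Cross-terms: -50, -145, -96, -72, -60, -80  ⇒  Σ = -503
Area = |Σ|/2 = 251.5.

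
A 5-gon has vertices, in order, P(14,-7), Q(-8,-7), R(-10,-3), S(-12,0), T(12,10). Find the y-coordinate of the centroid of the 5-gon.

-71/145

Apply Gauss's area formula. First the cross-terms c_i = x_i·y_{i+1} − x_{i+1}·y_i:
  -154, -46, -36, -120, -224  ⇒  2A = -580, A = -290.
Then Σ (y_i + y_{i+1})·c_i = 852, so ȳ = 852 / (6·(-290)) = -71/145.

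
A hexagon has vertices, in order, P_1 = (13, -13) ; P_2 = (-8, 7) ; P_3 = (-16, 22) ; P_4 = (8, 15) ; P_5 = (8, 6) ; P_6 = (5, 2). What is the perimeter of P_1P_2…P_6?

|P_1P_2| = √((-21)² + (20)²) = √841 = 29
|P_2P_3| = √((-8)² + (15)²) = √289 = 17
|P_3P_4| = √((24)² + (-7)²) = √625 = 25
|P_4P_5| = √((0)² + (-9)²) = √81 = 9
|P_5P_6| = √((-3)² + (-4)²) = √25 = 5
|P_6P_1| = √((8)² + (-15)²) = √289 = 17
Perimeter = 29 + 17 + 25 + 9 + 5 + 17 = 102.

102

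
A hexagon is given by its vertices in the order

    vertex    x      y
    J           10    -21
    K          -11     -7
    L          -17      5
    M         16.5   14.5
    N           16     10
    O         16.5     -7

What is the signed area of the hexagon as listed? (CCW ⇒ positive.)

-712.25

Apply the shoelace formula: 2A = Σ (x_i·y_{i+1} − x_{i+1}·y_i), indices taken mod 6.
J→K: (10)(-7) − (-11)(-21) = -301
K→L: (-11)(5) − (-17)(-7) = -174
L→M: (-17)(14.5) − (16.5)(5) = -329
M→N: (16.5)(10) − (16)(14.5) = -67
N→O: (16)(-7) − (16.5)(10) = -277
O→J: (16.5)(-21) − (10)(-7) = -276.5
Σ = -1424.5
Signed area = Σ/2 = -712.25 (negative ⇒ clockwise traversal).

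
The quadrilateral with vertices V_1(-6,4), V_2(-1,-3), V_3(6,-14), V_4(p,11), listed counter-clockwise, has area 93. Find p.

Write out the shoelace sum; only the two edges meeting at V_4 involve p:
2·Area = [(6·11 − p·(-14)) + (p·4 − (-6)·11)] + 54
       = 18·p + 186 = 186
⇒ p = 0.

0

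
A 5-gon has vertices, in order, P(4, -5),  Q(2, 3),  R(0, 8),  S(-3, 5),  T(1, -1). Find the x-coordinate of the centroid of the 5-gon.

91/177

Apply the surveyor's formula. First the cross-terms c_i = x_i·y_{i+1} − x_{i+1}·y_i:
  22, 16, 24, -2, -1  ⇒  2A = 59, A = 29.5.
Then Σ (x_i + x_{i+1})·c_i = 91, so x̄ = 91 / (6·29.5) = 91/177.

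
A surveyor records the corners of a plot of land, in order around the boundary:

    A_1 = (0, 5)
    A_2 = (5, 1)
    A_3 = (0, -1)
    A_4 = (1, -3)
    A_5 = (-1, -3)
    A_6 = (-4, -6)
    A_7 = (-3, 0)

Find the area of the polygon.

Apply the shoelace formula: 2A = Σ (x_i·y_{i+1} − x_{i+1}·y_i), indices taken mod 7.
Σ = (-25) + (-5) + (1) + (-6) + (-6) + (-18) + (-15) = -74
Area = |Σ|/2 = 37.

37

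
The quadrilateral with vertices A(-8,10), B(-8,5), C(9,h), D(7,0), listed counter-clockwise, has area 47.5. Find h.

The doubled signed area Σ (x_i y_{i+1} − x_{i+1} y_i) is linear in h.
With h=0 it equals 65; the coefficient of h is -15 (from the two edges through C).
So -15·h + 65 = 2·47.5 = 95 ⇒ h = -2.

-2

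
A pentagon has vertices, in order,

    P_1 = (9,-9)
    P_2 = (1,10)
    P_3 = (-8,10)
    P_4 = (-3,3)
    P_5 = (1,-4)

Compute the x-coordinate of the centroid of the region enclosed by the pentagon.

26/33

Apply Gauss's area formula. First the cross-terms c_i = x_i·y_{i+1} − x_{i+1}·y_i:
  99, 90, 6, 9, 27  ⇒  2A = 231, A = 115.5.
Then Σ (x_i + x_{i+1})·c_i = 546, so x̄ = 546 / (6·115.5) = 26/33.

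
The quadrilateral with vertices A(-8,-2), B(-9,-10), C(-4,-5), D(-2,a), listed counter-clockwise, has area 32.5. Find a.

1

Write out the shoelace sum; only the two edges meeting at D involve a:
2·Area = [((-4)·a − (-2)·(-5)) + ((-2)·(-2) − (-8)·a)] + 67
       = 4·a + 61 = 65
⇒ a = 1.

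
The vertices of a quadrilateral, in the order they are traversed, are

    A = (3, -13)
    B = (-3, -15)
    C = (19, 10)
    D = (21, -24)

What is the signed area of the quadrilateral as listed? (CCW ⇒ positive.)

Apply the shoelace formula: 2A = Σ (x_i·y_{i+1} − x_{i+1}·y_i), indices taken mod 4.
A→B: (3)(-15) − (-3)(-13) = -84
B→C: (-3)(10) − (19)(-15) = 255
C→D: (19)(-24) − (21)(10) = -666
D→A: (21)(-13) − (3)(-24) = -201
Σ = -696
Signed area = Σ/2 = -348 (negative ⇒ clockwise traversal).

-348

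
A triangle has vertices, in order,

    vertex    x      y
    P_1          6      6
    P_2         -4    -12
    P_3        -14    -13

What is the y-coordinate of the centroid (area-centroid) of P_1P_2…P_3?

-19/3

Apply the shoelace formula. First the cross-terms c_i = x_i·y_{i+1} − x_{i+1}·y_i:
  -48, -116, -6  ⇒  2A = -170, A = -85.
Then Σ (y_i + y_{i+1})·c_i = 3230, so ȳ = 3230 / (6·(-85)) = -19/3.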